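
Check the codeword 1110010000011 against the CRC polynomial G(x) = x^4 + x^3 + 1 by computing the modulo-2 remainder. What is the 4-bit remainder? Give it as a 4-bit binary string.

Modulo-2 division of 1110010000011 by 11001:
  pos 0: 11100 XOR 11001 = 00101
  pos 2: 10110 XOR 11001 = 01111
  pos 3: 11110 XOR 11001 = 00111
  pos 5: 11100 XOR 11001 = 00101
  pos 7: 10101 XOR 11001 = 01100
  pos 8: 11001 XOR 11001 = 00000
Remainder = 0000 (zero — the frame passes the CRC check).

0000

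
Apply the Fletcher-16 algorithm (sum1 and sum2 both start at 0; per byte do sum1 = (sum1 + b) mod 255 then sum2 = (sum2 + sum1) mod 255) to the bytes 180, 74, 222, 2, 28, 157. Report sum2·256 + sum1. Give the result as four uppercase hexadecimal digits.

0799

Running sums (mod 255):
  after byte 0 (180): sum1=180, sum2=180
  after byte 1 (74): sum1=254, sum2=179
  after byte 2 (222): sum1=221, sum2=145
  after byte 3 (2): sum1=223, sum2=113
  after byte 4 (28): sum1=251, sum2=109
  after byte 5 (157): sum1=153, sum2=7
Checksum = sum2·256 + sum1 = 7·256 + 153 = 1945 = 0x0799.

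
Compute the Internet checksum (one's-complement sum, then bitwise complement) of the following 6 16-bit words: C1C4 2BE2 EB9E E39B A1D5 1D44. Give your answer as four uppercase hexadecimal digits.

One's-complement addition (fold any carry out of bit 15 back into bit 0):
  0xC1C4 + 0x2BE2 = 0x0EDA6
  0xEDA6 + 0xEB9E = 0x1D944 → wrap carry → 0xD945
  0xD945 + 0xE39B = 0x1BCE0 → wrap carry → 0xBCE1
  0xBCE1 + 0xA1D5 = 0x15EB6 → wrap carry → 0x5EB7
  0x5EB7 + 0x1D44 = 0x07BFB
One's-complement sum = 0x7BFB.
Checksum = ~0x7BFB & 0xFFFF = 0x8404.

8404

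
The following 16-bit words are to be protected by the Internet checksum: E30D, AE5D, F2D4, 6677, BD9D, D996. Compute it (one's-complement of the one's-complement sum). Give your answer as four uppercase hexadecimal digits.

7E13

One's-complement addition (fold any carry out of bit 15 back into bit 0):
  0xE30D + 0xAE5D = 0x1916A → wrap carry → 0x916B
  0x916B + 0xF2D4 = 0x1843F → wrap carry → 0x8440
  0x8440 + 0x6677 = 0x0EAB7
  0xEAB7 + 0xBD9D = 0x1A854 → wrap carry → 0xA855
  0xA855 + 0xD996 = 0x181EB → wrap carry → 0x81EC
One's-complement sum = 0x81EC.
Checksum = ~0x81EC & 0xFFFF = 0x7E13.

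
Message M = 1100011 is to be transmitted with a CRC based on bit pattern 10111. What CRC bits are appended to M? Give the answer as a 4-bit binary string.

Append 4 zeros: 11000110000. Divide by 10111 (XOR where the leading bit is 1):
  pos 0: 11000 XOR 10111 = 01111
  pos 1: 11111 XOR 10111 = 01000
  pos 2: 10001 XOR 10111 = 00110
  pos 4: 11000 XOR 10111 = 01111
  pos 5: 11110 XOR 10111 = 01001
  pos 6: 10010 XOR 10111 = 00101
Remainder (last 4 bits) = 0101. This is the CRC / FCS.

0101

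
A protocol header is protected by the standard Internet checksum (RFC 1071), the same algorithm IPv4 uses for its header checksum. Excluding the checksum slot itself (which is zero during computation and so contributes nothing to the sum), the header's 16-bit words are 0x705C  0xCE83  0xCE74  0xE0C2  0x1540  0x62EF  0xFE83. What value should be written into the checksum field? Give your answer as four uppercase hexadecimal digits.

One's-complement addition (fold any carry out of bit 15 back into bit 0):
  0x705C + 0xCE83 = 0x13EDF → wrap carry → 0x3EE0
  0x3EE0 + 0xCE74 = 0x10D54 → wrap carry → 0x0D55
  0x0D55 + 0xE0C2 = 0x0EE17
  0xEE17 + 0x1540 = 0x10357 → wrap carry → 0x0358
  0x0358 + 0x62EF = 0x06647
  0x6647 + 0xFE83 = 0x164CA → wrap carry → 0x64CB
One's-complement sum = 0x64CB.
Checksum = ~0x64CB & 0xFFFF = 0x9B34.

9B34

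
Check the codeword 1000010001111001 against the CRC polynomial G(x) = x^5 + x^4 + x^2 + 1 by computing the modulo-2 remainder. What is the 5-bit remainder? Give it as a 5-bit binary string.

Modulo-2 division of 1000010001111001 by 110101:
  pos 0: 100001 XOR 110101 = 010100
  pos 1: 101000 XOR 110101 = 011101
  pos 2: 111010 XOR 110101 = 001111
  pos 4: 111101 XOR 110101 = 001000
  pos 6: 100011 XOR 110101 = 010110
  pos 7: 101101 XOR 110101 = 011000
  pos 8: 110000 XOR 110101 = 000101
Remainder = 10101 (nonzero — an error is detected).

10101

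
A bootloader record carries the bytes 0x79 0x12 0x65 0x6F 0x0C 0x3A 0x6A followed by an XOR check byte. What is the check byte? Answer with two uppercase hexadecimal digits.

3D

XOR the bytes together:
  start with 0x79
  0x79 ⊕ 0x12 = 0x6B
  0x6B ⊕ 0x65 = 0x0E
  0x0E ⊕ 0x6F = 0x61
  0x61 ⊕ 0x0C = 0x6D
  0x6D ⊕ 0x3A = 0x57
  0x57 ⊕ 0x6A = 0x3D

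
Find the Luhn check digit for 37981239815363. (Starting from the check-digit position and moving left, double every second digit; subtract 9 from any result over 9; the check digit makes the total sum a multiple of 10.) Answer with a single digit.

Partial digits right→left: 3 6 3 5 1 8 9 3 2 1 8 9 7 3
Double every second digit counting from the check-digit position (so the 1st, 3rd, 5th, ... of the partial from the right).
  doubled (with −9 where >9): 6 6 2 9 4 7 5 → sum 39
  kept as-is: 6 5 8 3 1 9 3 → sum 35
Total = 39 + 35 = 74.
Check digit = (10 − (74 mod 10)) mod 10 = 6.

6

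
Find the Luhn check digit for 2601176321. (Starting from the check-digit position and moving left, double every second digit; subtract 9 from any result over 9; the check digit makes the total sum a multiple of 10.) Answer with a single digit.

1

Partial digits right→left: 1 2 3 6 7 1 1 0 6 2
Double every second digit counting from the check-digit position (so the 1st, 3rd, 5th, ... of the partial from the right).
  doubled (with −9 where >9): 2 6 5 2 3 → sum 18
  kept as-is: 2 6 1 0 2 → sum 11
Total = 18 + 11 = 29.
Check digit = (10 − (29 mod 10)) mod 10 = 1.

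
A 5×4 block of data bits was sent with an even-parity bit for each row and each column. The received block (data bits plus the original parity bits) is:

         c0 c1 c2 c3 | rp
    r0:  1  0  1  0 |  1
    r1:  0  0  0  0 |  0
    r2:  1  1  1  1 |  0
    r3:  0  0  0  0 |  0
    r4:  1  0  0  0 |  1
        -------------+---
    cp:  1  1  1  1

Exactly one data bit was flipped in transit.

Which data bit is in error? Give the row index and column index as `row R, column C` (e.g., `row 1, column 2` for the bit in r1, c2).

row 0, column 2

Recompute each row's even parity and compare to rp:
  r0: data parity 0, sent rp 1 → mismatch
  r1: data parity 0, sent rp 0 → ok
  r2: data parity 0, sent rp 0 → ok
  r3: data parity 0, sent rp 0 → ok
  r4: data parity 1, sent rp 1 → ok
Recompute each column's even parity and compare to cp:
  c0: data parity 1, sent cp 1 → ok
  c1: data parity 1, sent cp 1 → ok
  c2: data parity 0, sent cp 1 → mismatch
  c3: data parity 1, sent cp 1 → ok
Exactly one row (r0) and one column (c2) fail → the flipped bit is at their intersection.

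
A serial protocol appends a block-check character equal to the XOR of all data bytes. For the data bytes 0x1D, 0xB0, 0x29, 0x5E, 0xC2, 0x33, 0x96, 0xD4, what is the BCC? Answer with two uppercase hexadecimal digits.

69

XOR the bytes together:
  start with 0x1D
  0x1D ⊕ 0xB0 = 0xAD
  0xAD ⊕ 0x29 = 0x84
  0x84 ⊕ 0x5E = 0xDA
  0xDA ⊕ 0xC2 = 0x18
  0x18 ⊕ 0x33 = 0x2B
  0x2B ⊕ 0x96 = 0xBD
  0xBD ⊕ 0xD4 = 0x69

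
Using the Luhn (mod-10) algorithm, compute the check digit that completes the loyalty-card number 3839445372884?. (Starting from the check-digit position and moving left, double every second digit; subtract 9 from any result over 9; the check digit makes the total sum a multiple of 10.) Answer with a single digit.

5

Partial digits right→left: 4 8 8 2 7 3 5 4 4 9 3 8 3
Double every second digit counting from the check-digit position (so the 1st, 3rd, 5th, ... of the partial from the right).
  doubled (with −9 where >9): 8 7 5 1 8 6 6 → sum 41
  kept as-is: 8 2 3 4 9 8 → sum 34
Total = 41 + 34 = 75.
Check digit = (10 − (75 mod 10)) mod 10 = 5.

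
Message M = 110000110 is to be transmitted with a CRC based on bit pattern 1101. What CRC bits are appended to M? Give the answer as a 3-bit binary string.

110

Append 3 zeros: 110000110000. Divide by 1101 (XOR where the leading bit is 1):
  pos 0: 1100 XOR 1101 = 0001
  pos 3: 1001 XOR 1101 = 0100
  pos 4: 1001 XOR 1101 = 0100
  pos 5: 1000 XOR 1101 = 0101
  pos 6: 1010 XOR 1101 = 0111
  pos 7: 1110 XOR 1101 = 0011
Remainder (last 3 bits) = 110. This is the CRC / FCS.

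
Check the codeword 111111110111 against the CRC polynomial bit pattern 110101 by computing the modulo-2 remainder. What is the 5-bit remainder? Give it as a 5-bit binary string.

Modulo-2 division of 111111110111 by 110101:
  pos 0: 111111 XOR 110101 = 001010
  pos 2: 101011 XOR 110101 = 011110
  pos 3: 111100 XOR 110101 = 001001
  pos 5: 100111 XOR 110101 = 010010
  pos 6: 100101 XOR 110101 = 010000
Remainder = 10000 (nonzero — an error is detected).

10000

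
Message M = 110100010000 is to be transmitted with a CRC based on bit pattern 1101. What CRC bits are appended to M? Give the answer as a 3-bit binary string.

001

Append 3 zeros: 110100010000000. Divide by 1101 (XOR where the leading bit is 1):
  pos 0: 1101 XOR 1101 = 0000
  pos 7: 1000 XOR 1101 = 0101
  pos 8: 1010 XOR 1101 = 0111
  pos 9: 1110 XOR 1101 = 0011
  pos 11: 1100 XOR 1101 = 0001
Remainder (last 3 bits) = 001. This is the CRC / FCS.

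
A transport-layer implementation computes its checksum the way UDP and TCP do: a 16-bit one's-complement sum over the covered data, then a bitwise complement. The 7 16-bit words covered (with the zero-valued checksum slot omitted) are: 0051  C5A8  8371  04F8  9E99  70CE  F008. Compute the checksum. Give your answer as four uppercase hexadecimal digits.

B22B

One's-complement addition (fold any carry out of bit 15 back into bit 0):
  0x0051 + 0xC5A8 = 0x0C5F9
  0xC5F9 + 0x8371 = 0x1496A → wrap carry → 0x496B
  0x496B + 0x04F8 = 0x04E63
  0x4E63 + 0x9E99 = 0x0ECFC
  0xECFC + 0x70CE = 0x15DCA → wrap carry → 0x5DCB
  0x5DCB + 0xF008 = 0x14DD3 → wrap carry → 0x4DD4
One's-complement sum = 0x4DD4.
Checksum = ~0x4DD4 & 0xFFFF = 0xB22B.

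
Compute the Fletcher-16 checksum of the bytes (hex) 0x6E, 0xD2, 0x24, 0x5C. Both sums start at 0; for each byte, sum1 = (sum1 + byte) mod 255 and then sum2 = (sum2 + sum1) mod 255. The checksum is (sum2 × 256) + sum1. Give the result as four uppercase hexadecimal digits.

D6C1

Running sums (mod 255):
  after byte 0 (0x6E): sum1=110, sum2=110
  after byte 1 (0xD2): sum1=65, sum2=175
  after byte 2 (0x24): sum1=101, sum2=21
  after byte 3 (0x5C): sum1=193, sum2=214
Checksum = sum2·256 + sum1 = 214·256 + 193 = 54977 = 0xD6C1.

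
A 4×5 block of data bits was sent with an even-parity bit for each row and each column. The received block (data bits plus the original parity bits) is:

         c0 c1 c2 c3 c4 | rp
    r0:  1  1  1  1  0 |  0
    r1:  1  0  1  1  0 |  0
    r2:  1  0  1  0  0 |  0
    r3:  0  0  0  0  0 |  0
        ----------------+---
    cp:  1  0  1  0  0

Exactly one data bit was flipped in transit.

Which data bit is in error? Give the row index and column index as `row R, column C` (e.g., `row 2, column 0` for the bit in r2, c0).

row 1, column 1

Recompute each row's even parity and compare to rp:
  r0: data parity 0, sent rp 0 → ok
  r1: data parity 1, sent rp 0 → mismatch
  r2: data parity 0, sent rp 0 → ok
  r3: data parity 0, sent rp 0 → ok
Recompute each column's even parity and compare to cp:
  c0: data parity 1, sent cp 1 → ok
  c1: data parity 1, sent cp 0 → mismatch
  c2: data parity 1, sent cp 1 → ok
  c3: data parity 0, sent cp 0 → ok
  c4: data parity 0, sent cp 0 → ok
Exactly one row (r1) and one column (c1) fail → the flipped bit is at their intersection.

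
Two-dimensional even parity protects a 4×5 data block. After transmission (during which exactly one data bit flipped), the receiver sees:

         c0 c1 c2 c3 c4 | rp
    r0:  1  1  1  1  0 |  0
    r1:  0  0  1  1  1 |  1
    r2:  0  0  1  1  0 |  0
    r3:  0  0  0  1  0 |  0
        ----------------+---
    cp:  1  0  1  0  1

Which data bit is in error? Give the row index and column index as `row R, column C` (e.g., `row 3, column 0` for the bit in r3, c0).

row 3, column 1

Recompute each row's even parity and compare to rp:
  r0: data parity 0, sent rp 0 → ok
  r1: data parity 1, sent rp 1 → ok
  r2: data parity 0, sent rp 0 → ok
  r3: data parity 1, sent rp 0 → mismatch
Recompute each column's even parity and compare to cp:
  c0: data parity 1, sent cp 1 → ok
  c1: data parity 1, sent cp 0 → mismatch
  c2: data parity 1, sent cp 1 → ok
  c3: data parity 0, sent cp 0 → ok
  c4: data parity 1, sent cp 1 → ok
Exactly one row (r3) and one column (c1) fail → the flipped bit is at their intersection.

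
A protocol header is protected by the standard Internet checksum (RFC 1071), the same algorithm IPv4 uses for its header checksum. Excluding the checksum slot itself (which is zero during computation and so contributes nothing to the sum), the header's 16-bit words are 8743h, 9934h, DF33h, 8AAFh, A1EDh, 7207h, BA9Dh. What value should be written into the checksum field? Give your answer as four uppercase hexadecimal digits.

One's-complement addition (fold any carry out of bit 15 back into bit 0):
  0x8743 + 0x9934 = 0x12077 → wrap carry → 0x2078
  0x2078 + 0xDF33 = 0x0FFAB
  0xFFAB + 0x8AAF = 0x18A5A → wrap carry → 0x8A5B
  0x8A5B + 0xA1ED = 0x12C48 → wrap carry → 0x2C49
  0x2C49 + 0x7207 = 0x09E50
  0x9E50 + 0xBA9D = 0x158ED → wrap carry → 0x58EE
One's-complement sum = 0x58EE.
Checksum = ~0x58EE & 0xFFFF = 0xA711.

A711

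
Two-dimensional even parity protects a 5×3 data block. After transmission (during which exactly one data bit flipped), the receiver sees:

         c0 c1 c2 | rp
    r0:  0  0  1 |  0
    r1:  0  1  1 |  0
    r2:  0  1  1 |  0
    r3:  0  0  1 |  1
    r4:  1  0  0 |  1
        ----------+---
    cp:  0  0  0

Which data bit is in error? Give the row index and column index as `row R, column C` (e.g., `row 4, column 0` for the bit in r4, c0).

Recompute each row's even parity and compare to rp:
  r0: data parity 1, sent rp 0 → mismatch
  r1: data parity 0, sent rp 0 → ok
  r2: data parity 0, sent rp 0 → ok
  r3: data parity 1, sent rp 1 → ok
  r4: data parity 1, sent rp 1 → ok
Recompute each column's even parity and compare to cp:
  c0: data parity 1, sent cp 0 → mismatch
  c1: data parity 0, sent cp 0 → ok
  c2: data parity 0, sent cp 0 → ok
Exactly one row (r0) and one column (c0) fail → the flipped bit is at their intersection.

row 0, column 0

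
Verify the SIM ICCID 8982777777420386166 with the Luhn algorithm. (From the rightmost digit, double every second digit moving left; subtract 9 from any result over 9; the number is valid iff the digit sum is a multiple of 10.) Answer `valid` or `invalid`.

From the right, keep odd positions and double even positions (subtract 9 from any doubled value over 9):
  doubled (positions 2,4,...): 3 3 6 4 5 5 5 4 9 → sum 44
  kept (positions 1,3,...): 6 1 8 0 4 7 7 7 8 8 → sum 56
Total = 100.
100 mod 10 = 0, so the number is valid.

valid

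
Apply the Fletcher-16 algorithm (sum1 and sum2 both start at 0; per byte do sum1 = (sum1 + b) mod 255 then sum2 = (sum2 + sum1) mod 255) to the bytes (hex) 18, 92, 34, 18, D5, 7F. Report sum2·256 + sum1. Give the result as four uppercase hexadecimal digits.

Running sums (mod 255):
  after byte 0 (18): sum1=24, sum2=24
  after byte 1 (92): sum1=170, sum2=194
  after byte 2 (34): sum1=222, sum2=161
  after byte 3 (18): sum1=246, sum2=152
  after byte 4 (D5): sum1=204, sum2=101
  after byte 5 (7F): sum1=76, sum2=177
Checksum = sum2·256 + sum1 = 177·256 + 76 = 45388 = 0xB14C.

B14C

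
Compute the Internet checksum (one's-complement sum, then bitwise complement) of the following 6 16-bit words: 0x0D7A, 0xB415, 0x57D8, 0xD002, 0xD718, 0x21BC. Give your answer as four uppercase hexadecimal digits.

1DC0

One's-complement addition (fold any carry out of bit 15 back into bit 0):
  0x0D7A + 0xB415 = 0x0C18F
  0xC18F + 0x57D8 = 0x11967 → wrap carry → 0x1968
  0x1968 + 0xD002 = 0x0E96A
  0xE96A + 0xD718 = 0x1C082 → wrap carry → 0xC083
  0xC083 + 0x21BC = 0x0E23F
One's-complement sum = 0xE23F.
Checksum = ~0xE23F & 0xFFFF = 0x1DC0.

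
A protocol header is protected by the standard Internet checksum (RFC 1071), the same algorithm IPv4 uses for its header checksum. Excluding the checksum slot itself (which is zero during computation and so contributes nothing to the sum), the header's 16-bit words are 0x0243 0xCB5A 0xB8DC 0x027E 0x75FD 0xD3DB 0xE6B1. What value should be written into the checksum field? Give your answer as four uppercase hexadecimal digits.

One's-complement addition (fold any carry out of bit 15 back into bit 0):
  0x0243 + 0xCB5A = 0x0CD9D
  0xCD9D + 0xB8DC = 0x18679 → wrap carry → 0x867A
  0x867A + 0x027E = 0x088F8
  0x88F8 + 0x75FD = 0x0FEF5
  0xFEF5 + 0xD3DB = 0x1D2D0 → wrap carry → 0xD2D1
  0xD2D1 + 0xE6B1 = 0x1B982 → wrap carry → 0xB983
One's-complement sum = 0xB983.
Checksum = ~0xB983 & 0xFFFF = 0x467C.

467C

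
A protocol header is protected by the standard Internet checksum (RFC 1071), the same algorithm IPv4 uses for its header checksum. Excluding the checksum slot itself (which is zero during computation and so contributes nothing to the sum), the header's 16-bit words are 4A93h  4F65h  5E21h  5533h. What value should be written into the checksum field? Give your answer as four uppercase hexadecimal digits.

B2B2

One's-complement addition (fold any carry out of bit 15 back into bit 0):
  0x4A93 + 0x4F65 = 0x099F8
  0x99F8 + 0x5E21 = 0x0F819
  0xF819 + 0x5533 = 0x14D4C → wrap carry → 0x4D4D
One's-complement sum = 0x4D4D.
Checksum = ~0x4D4D & 0xFFFF = 0xB2B2.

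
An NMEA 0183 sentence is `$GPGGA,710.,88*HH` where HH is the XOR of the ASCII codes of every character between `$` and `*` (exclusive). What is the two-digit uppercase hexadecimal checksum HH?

XOR the ASCII codes of the payload characters:
  'G' = 0x47 → acc = 0x47
  'P' = 0x50 → acc = 0x17
  'G' = 0x47 → acc = 0x50
  'G' = 0x47 → acc = 0x17
  'A' = 0x41 → acc = 0x56
  ',' = 0x2C → acc = 0x7A
  '7' = 0x37 → acc = 0x4D
  '1' = 0x31 → acc = 0x7C
  '0' = 0x30 → acc = 0x4C
  '.' = 0x2E → acc = 0x62
  ',' = 0x2C → acc = 0x4E
  '8' = 0x38 → acc = 0x76
  '8' = 0x38 → acc = 0x4E
Checksum = 0x4E.

4E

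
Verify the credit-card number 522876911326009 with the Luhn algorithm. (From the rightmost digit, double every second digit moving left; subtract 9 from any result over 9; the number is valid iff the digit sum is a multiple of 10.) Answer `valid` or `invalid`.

valid

From the right, keep odd positions and double even positions (subtract 9 from any doubled value over 9):
  doubled (positions 2,4,...): 0 3 6 2 3 7 4 → sum 25
  kept (positions 1,3,...): 9 0 2 1 9 7 2 5 → sum 35
Total = 60.
60 mod 10 = 0, so the number is valid.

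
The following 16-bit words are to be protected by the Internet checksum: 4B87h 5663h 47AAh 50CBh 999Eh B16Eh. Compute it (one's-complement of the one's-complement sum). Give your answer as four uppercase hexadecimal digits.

7A92

One's-complement addition (fold any carry out of bit 15 back into bit 0):
  0x4B87 + 0x5663 = 0x0A1EA
  0xA1EA + 0x47AA = 0x0E994
  0xE994 + 0x50CB = 0x13A5F → wrap carry → 0x3A60
  0x3A60 + 0x999E = 0x0D3FE
  0xD3FE + 0xB16E = 0x1856C → wrap carry → 0x856D
One's-complement sum = 0x856D.
Checksum = ~0x856D & 0xFFFF = 0x7A92.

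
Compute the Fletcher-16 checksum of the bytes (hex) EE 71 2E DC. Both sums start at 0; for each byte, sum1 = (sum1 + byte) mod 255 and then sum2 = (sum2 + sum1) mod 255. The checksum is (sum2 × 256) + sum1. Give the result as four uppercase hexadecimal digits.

Running sums (mod 255):
  after byte 0 (EE): sum1=238, sum2=238
  after byte 1 (71): sum1=96, sum2=79
  after byte 2 (2E): sum1=142, sum2=221
  after byte 3 (DC): sum1=107, sum2=73
Checksum = sum2·256 + sum1 = 73·256 + 107 = 18795 = 0x496B.

496B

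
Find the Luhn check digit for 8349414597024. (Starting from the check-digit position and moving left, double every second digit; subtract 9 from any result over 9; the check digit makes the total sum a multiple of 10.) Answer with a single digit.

Partial digits right→left: 4 2 0 7 9 5 4 1 4 9 4 3 8
Double every second digit counting from the check-digit position (so the 1st, 3rd, 5th, ... of the partial from the right).
  doubled (with −9 where >9): 8 0 9 8 8 8 7 → sum 48
  kept as-is: 2 7 5 1 9 3 → sum 27
Total = 48 + 27 = 75.
Check digit = (10 − (75 mod 10)) mod 10 = 5.

5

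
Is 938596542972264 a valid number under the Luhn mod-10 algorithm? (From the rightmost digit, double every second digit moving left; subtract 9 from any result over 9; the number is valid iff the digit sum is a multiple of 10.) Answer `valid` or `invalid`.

From the right, keep odd positions and double even positions (subtract 9 from any doubled value over 9):
  doubled (positions 2,4,...): 3 4 9 8 3 1 6 → sum 34
  kept (positions 1,3,...): 4 2 7 2 5 9 8 9 → sum 46
Total = 80.
80 mod 10 = 0, so the number is valid.

valid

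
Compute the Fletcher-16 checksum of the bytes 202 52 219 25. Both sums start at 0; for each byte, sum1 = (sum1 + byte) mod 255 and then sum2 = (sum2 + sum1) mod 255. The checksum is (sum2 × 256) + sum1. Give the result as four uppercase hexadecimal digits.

98F3

Running sums (mod 255):
  after byte 0 (202): sum1=202, sum2=202
  after byte 1 (52): sum1=254, sum2=201
  after byte 2 (219): sum1=218, sum2=164
  after byte 3 (25): sum1=243, sum2=152
Checksum = sum2·256 + sum1 = 152·256 + 243 = 39155 = 0x98F3.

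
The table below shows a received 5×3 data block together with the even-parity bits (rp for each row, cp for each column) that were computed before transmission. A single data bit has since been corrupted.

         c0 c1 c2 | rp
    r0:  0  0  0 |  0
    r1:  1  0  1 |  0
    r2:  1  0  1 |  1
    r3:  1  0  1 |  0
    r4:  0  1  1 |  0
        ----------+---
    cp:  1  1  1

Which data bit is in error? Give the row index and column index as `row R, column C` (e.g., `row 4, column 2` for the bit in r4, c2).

Recompute each row's even parity and compare to rp:
  r0: data parity 0, sent rp 0 → ok
  r1: data parity 0, sent rp 0 → ok
  r2: data parity 0, sent rp 1 → mismatch
  r3: data parity 0, sent rp 0 → ok
  r4: data parity 0, sent rp 0 → ok
Recompute each column's even parity and compare to cp:
  c0: data parity 1, sent cp 1 → ok
  c1: data parity 1, sent cp 1 → ok
  c2: data parity 0, sent cp 1 → mismatch
Exactly one row (r2) and one column (c2) fail → the flipped bit is at their intersection.

row 2, column 2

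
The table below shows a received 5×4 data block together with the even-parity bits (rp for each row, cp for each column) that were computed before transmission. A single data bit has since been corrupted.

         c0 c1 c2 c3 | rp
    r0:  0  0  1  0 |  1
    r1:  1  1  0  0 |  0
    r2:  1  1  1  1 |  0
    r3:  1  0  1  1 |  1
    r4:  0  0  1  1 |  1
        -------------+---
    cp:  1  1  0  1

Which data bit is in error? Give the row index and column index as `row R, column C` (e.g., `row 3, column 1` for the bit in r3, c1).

row 4, column 1

Recompute each row's even parity and compare to rp:
  r0: data parity 1, sent rp 1 → ok
  r1: data parity 0, sent rp 0 → ok
  r2: data parity 0, sent rp 0 → ok
  r3: data parity 1, sent rp 1 → ok
  r4: data parity 0, sent rp 1 → mismatch
Recompute each column's even parity and compare to cp:
  c0: data parity 1, sent cp 1 → ok
  c1: data parity 0, sent cp 1 → mismatch
  c2: data parity 0, sent cp 0 → ok
  c3: data parity 1, sent cp 1 → ok
Exactly one row (r4) and one column (c1) fail → the flipped bit is at their intersection.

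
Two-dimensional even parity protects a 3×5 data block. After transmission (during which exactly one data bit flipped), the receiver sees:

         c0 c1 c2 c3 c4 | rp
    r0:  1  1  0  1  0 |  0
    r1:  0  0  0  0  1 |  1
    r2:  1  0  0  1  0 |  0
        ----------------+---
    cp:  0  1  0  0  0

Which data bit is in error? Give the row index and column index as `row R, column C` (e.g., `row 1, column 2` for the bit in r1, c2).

Recompute each row's even parity and compare to rp:
  r0: data parity 1, sent rp 0 → mismatch
  r1: data parity 1, sent rp 1 → ok
  r2: data parity 0, sent rp 0 → ok
Recompute each column's even parity and compare to cp:
  c0: data parity 0, sent cp 0 → ok
  c1: data parity 1, sent cp 1 → ok
  c2: data parity 0, sent cp 0 → ok
  c3: data parity 0, sent cp 0 → ok
  c4: data parity 1, sent cp 0 → mismatch
Exactly one row (r0) and one column (c4) fail → the flipped bit is at their intersection.

row 0, column 4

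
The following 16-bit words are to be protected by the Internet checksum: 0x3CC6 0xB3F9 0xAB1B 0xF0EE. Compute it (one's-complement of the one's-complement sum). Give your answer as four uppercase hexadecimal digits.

7335

One's-complement addition (fold any carry out of bit 15 back into bit 0):
  0x3CC6 + 0xB3F9 = 0x0F0BF
  0xF0BF + 0xAB1B = 0x19BDA → wrap carry → 0x9BDB
  0x9BDB + 0xF0EE = 0x18CC9 → wrap carry → 0x8CCA
One's-complement sum = 0x8CCA.
Checksum = ~0x8CCA & 0xFFFF = 0x7335.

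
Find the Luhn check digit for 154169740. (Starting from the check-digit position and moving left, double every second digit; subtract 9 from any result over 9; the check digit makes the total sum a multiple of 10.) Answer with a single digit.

Partial digits right→left: 0 4 7 9 6 1 4 5 1
Double every second digit counting from the check-digit position (so the 1st, 3rd, 5th, ... of the partial from the right).
  doubled (with −9 where >9): 0 5 3 8 2 → sum 18
  kept as-is: 4 9 1 5 → sum 19
Total = 18 + 19 = 37.
Check digit = (10 − (37 mod 10)) mod 10 = 3.

3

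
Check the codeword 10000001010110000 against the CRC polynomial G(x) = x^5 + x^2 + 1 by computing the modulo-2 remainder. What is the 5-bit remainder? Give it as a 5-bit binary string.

00000

Modulo-2 division of 10000001010110000 by 100101:
  pos 0: 100000 XOR 100101 = 000101
  pos 3: 101010 XOR 100101 = 001111
  pos 5: 111110 XOR 100101 = 011011
  pos 6: 110111 XOR 100101 = 010010
  pos 7: 100101 XOR 100101 = 000000
Remainder = 00000 (zero — the frame passes the CRC check).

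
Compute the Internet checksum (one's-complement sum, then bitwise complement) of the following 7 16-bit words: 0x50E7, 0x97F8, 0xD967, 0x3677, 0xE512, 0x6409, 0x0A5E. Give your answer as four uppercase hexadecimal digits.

One's-complement addition (fold any carry out of bit 15 back into bit 0):
  0x50E7 + 0x97F8 = 0x0E8DF
  0xE8DF + 0xD967 = 0x1C246 → wrap carry → 0xC247
  0xC247 + 0x3677 = 0x0F8BE
  0xF8BE + 0xE512 = 0x1DDD0 → wrap carry → 0xDDD1
  0xDDD1 + 0x6409 = 0x141DA → wrap carry → 0x41DB
  0x41DB + 0x0A5E = 0x04C39
One's-complement sum = 0x4C39.
Checksum = ~0x4C39 & 0xFFFF = 0xB3C6.

B3C6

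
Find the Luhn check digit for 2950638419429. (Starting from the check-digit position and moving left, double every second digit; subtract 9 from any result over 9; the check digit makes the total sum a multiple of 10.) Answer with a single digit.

Partial digits right→left: 9 2 4 9 1 4 8 3 6 0 5 9 2
Double every second digit counting from the check-digit position (so the 1st, 3rd, 5th, ... of the partial from the right).
  doubled (with −9 where >9): 9 8 2 7 3 1 4 → sum 34
  kept as-is: 2 9 4 3 0 9 → sum 27
Total = 34 + 27 = 61.
Check digit = (10 − (61 mod 10)) mod 10 = 9.

9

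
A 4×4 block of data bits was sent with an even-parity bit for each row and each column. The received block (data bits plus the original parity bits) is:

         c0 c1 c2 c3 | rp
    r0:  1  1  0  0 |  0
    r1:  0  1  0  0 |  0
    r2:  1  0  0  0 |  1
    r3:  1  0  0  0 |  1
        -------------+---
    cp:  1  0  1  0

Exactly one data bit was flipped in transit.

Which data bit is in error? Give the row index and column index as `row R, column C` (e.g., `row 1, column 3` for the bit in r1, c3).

Recompute each row's even parity and compare to rp:
  r0: data parity 0, sent rp 0 → ok
  r1: data parity 1, sent rp 0 → mismatch
  r2: data parity 1, sent rp 1 → ok
  r3: data parity 1, sent rp 1 → ok
Recompute each column's even parity and compare to cp:
  c0: data parity 1, sent cp 1 → ok
  c1: data parity 0, sent cp 0 → ok
  c2: data parity 0, sent cp 1 → mismatch
  c3: data parity 0, sent cp 0 → ok
Exactly one row (r1) and one column (c2) fail → the flipped bit is at their intersection.

row 1, column 2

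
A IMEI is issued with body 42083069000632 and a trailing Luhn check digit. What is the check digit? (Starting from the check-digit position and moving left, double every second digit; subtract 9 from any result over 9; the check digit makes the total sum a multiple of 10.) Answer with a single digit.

7

Partial digits right→left: 2 3 6 0 0 0 9 6 0 3 8 0 2 4
Double every second digit counting from the check-digit position (so the 1st, 3rd, 5th, ... of the partial from the right).
  doubled (with −9 where >9): 4 3 0 9 0 7 4 → sum 27
  kept as-is: 3 0 0 6 3 0 4 → sum 16
Total = 27 + 16 = 43.
Check digit = (10 − (43 mod 10)) mod 10 = 7.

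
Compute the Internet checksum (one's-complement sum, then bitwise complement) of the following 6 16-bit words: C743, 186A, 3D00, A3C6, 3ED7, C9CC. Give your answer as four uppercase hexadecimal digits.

One's-complement addition (fold any carry out of bit 15 back into bit 0):
  0xC743 + 0x186A = 0x0DFAD
  0xDFAD + 0x3D00 = 0x11CAD → wrap carry → 0x1CAE
  0x1CAE + 0xA3C6 = 0x0C074
  0xC074 + 0x3ED7 = 0x0FF4B
  0xFF4B + 0xC9CC = 0x1C917 → wrap carry → 0xC918
One's-complement sum = 0xC918.
Checksum = ~0xC918 & 0xFFFF = 0x36E7.

36E7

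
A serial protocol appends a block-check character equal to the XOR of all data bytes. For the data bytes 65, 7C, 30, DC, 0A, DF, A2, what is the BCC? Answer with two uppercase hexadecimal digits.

XOR the bytes together:
  start with 0x65
  0x65 ⊕ 0x7C = 0x19
  0x19 ⊕ 0x30 = 0x29
  0x29 ⊕ 0xDC = 0xF5
  0xF5 ⊕ 0x0A = 0xFF
  0xFF ⊕ 0xDF = 0x20
  0x20 ⊕ 0xA2 = 0x82

82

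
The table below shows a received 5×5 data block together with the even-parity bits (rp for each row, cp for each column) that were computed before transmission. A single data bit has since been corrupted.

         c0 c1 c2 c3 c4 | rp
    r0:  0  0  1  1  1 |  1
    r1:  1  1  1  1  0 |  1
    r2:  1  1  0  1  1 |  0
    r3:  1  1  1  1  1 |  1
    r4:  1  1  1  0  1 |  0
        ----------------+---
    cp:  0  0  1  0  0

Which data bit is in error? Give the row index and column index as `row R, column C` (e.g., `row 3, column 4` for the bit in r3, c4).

row 1, column 2

Recompute each row's even parity and compare to rp:
  r0: data parity 1, sent rp 1 → ok
  r1: data parity 0, sent rp 1 → mismatch
  r2: data parity 0, sent rp 0 → ok
  r3: data parity 1, sent rp 1 → ok
  r4: data parity 0, sent rp 0 → ok
Recompute each column's even parity and compare to cp:
  c0: data parity 0, sent cp 0 → ok
  c1: data parity 0, sent cp 0 → ok
  c2: data parity 0, sent cp 1 → mismatch
  c3: data parity 0, sent cp 0 → ok
  c4: data parity 0, sent cp 0 → ok
Exactly one row (r1) and one column (c2) fail → the flipped bit is at their intersection.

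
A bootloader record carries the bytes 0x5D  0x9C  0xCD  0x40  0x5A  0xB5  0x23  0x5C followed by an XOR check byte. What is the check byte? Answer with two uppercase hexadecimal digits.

XOR the bytes together:
  start with 0x5D
  0x5D ⊕ 0x9C = 0xC1
  0xC1 ⊕ 0xCD = 0x0C
  0x0C ⊕ 0x40 = 0x4C
  0x4C ⊕ 0x5A = 0x16
  0x16 ⊕ 0xB5 = 0xA3
  0xA3 ⊕ 0x23 = 0x80
  0x80 ⊕ 0x5C = 0xDC

DC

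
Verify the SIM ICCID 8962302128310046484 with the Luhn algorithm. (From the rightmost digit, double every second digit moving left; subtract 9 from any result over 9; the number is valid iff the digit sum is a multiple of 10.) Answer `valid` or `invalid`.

From the right, keep odd positions and double even positions (subtract 9 from any doubled value over 9):
  doubled (positions 2,4,...): 7 3 0 2 7 2 0 4 9 → sum 34
  kept (positions 1,3,...): 4 4 4 0 3 2 2 3 6 8 → sum 36
Total = 70.
70 mod 10 = 0, so the number is valid.

valid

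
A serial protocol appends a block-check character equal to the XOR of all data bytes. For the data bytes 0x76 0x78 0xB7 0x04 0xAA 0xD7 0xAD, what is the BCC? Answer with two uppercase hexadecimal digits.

6D

XOR the bytes together:
  start with 0x76
  0x76 ⊕ 0x78 = 0x0E
  0x0E ⊕ 0xB7 = 0xB9
  0xB9 ⊕ 0x04 = 0xBD
  0xBD ⊕ 0xAA = 0x17
  0x17 ⊕ 0xD7 = 0xC0
  0xC0 ⊕ 0xAD = 0x6D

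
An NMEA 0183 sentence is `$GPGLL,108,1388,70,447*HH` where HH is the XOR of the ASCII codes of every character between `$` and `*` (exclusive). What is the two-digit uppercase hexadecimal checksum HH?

5B

XOR the ASCII codes of the payload characters:
  'G' = 0x47 → acc = 0x47
  'P' = 0x50 → acc = 0x17
  'G' = 0x47 → acc = 0x50
  'L' = 0x4C → acc = 0x1C
  'L' = 0x4C → acc = 0x50
  ',' = 0x2C → acc = 0x7C
  '1' = 0x31 → acc = 0x4D
  '0' = 0x30 → acc = 0x7D
  '8' = 0x38 → acc = 0x45
  ',' = 0x2C → acc = 0x69
  '1' = 0x31 → acc = 0x58
  '3' = 0x33 → acc = 0x6B
  '8' = 0x38 → acc = 0x53
  '8' = 0x38 → acc = 0x6B
  ',' = 0x2C → acc = 0x47
  '7' = 0x37 → acc = 0x70
  '0' = 0x30 → acc = 0x40
  ',' = 0x2C → acc = 0x6C
  '4' = 0x34 → acc = 0x58
  '4' = 0x34 → acc = 0x6C
  '7' = 0x37 → acc = 0x5B
Checksum = 0x5B.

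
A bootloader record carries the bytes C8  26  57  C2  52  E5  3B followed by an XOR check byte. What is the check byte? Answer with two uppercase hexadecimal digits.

XOR the bytes together:
  start with 0xC8
  0xC8 ⊕ 0x26 = 0xEE
  0xEE ⊕ 0x57 = 0xB9
  0xB9 ⊕ 0xC2 = 0x7B
  0x7B ⊕ 0x52 = 0x29
  0x29 ⊕ 0xE5 = 0xCC
  0xCC ⊕ 0x3B = 0xF7

F7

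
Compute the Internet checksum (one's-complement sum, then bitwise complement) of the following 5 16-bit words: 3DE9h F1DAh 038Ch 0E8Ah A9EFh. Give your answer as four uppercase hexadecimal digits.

1436

One's-complement addition (fold any carry out of bit 15 back into bit 0):
  0x3DE9 + 0xF1DA = 0x12FC3 → wrap carry → 0x2FC4
  0x2FC4 + 0x038C = 0x03350
  0x3350 + 0x0E8A = 0x041DA
  0x41DA + 0xA9EF = 0x0EBC9
One's-complement sum = 0xEBC9.
Checksum = ~0xEBC9 & 0xFFFF = 0x1436.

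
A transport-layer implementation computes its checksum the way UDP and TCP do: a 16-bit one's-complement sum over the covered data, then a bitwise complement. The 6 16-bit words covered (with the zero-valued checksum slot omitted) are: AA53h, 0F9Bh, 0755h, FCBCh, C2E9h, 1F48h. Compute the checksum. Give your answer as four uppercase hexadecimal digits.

5FCD

One's-complement addition (fold any carry out of bit 15 back into bit 0):
  0xAA53 + 0x0F9B = 0x0B9EE
  0xB9EE + 0x0755 = 0x0C143
  0xC143 + 0xFCBC = 0x1BDFF → wrap carry → 0xBE00
  0xBE00 + 0xC2E9 = 0x180E9 → wrap carry → 0x80EA
  0x80EA + 0x1F48 = 0x0A032
One's-complement sum = 0xA032.
Checksum = ~0xA032 & 0xFFFF = 0x5FCD.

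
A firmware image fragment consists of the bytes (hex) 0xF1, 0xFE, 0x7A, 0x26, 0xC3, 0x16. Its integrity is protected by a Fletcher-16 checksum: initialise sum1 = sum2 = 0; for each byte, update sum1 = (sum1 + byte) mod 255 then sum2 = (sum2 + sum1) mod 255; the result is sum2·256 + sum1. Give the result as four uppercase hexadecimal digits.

A06B

Running sums (mod 255):
  after byte 0 (0xF1): sum1=241, sum2=241
  after byte 1 (0xFE): sum1=240, sum2=226
  after byte 2 (0x7A): sum1=107, sum2=78
  after byte 3 (0x26): sum1=145, sum2=223
  after byte 4 (0xC3): sum1=85, sum2=53
  after byte 5 (0x16): sum1=107, sum2=160
Checksum = sum2·256 + sum1 = 160·256 + 107 = 41067 = 0xA06B.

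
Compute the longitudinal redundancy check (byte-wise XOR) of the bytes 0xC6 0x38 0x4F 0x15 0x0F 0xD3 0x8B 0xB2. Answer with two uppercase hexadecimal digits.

XOR the bytes together:
  start with 0xC6
  0xC6 ⊕ 0x38 = 0xFE
  0xFE ⊕ 0x4F = 0xB1
  0xB1 ⊕ 0x15 = 0xA4
  0xA4 ⊕ 0x0F = 0xAB
  0xAB ⊕ 0xD3 = 0x78
  0x78 ⊕ 0x8B = 0xF3
  0xF3 ⊕ 0xB2 = 0x41

41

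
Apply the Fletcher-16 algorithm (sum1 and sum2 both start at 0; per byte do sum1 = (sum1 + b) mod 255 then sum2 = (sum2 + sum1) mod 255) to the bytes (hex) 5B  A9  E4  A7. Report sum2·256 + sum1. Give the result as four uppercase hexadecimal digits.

Running sums (mod 255):
  after byte 0 (5B): sum1=91, sum2=91
  after byte 1 (A9): sum1=5, sum2=96
  after byte 2 (E4): sum1=233, sum2=74
  after byte 3 (A7): sum1=145, sum2=219
Checksum = sum2·256 + sum1 = 219·256 + 145 = 56209 = 0xDB91.

DB91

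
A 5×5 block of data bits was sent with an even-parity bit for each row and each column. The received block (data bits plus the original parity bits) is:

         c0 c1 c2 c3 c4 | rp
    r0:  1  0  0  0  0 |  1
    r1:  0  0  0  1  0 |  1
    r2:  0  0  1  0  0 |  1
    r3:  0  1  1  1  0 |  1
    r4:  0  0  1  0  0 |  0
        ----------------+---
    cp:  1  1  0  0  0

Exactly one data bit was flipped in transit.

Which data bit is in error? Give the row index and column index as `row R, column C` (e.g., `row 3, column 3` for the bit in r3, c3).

row 4, column 2

Recompute each row's even parity and compare to rp:
  r0: data parity 1, sent rp 1 → ok
  r1: data parity 1, sent rp 1 → ok
  r2: data parity 1, sent rp 1 → ok
  r3: data parity 1, sent rp 1 → ok
  r4: data parity 1, sent rp 0 → mismatch
Recompute each column's even parity and compare to cp:
  c0: data parity 1, sent cp 1 → ok
  c1: data parity 1, sent cp 1 → ok
  c2: data parity 1, sent cp 0 → mismatch
  c3: data parity 0, sent cp 0 → ok
  c4: data parity 0, sent cp 0 → ok
Exactly one row (r4) and one column (c2) fail → the flipped bit is at their intersection.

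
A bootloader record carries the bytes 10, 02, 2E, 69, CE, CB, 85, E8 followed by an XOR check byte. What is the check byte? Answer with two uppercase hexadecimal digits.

3D

XOR the bytes together:
  start with 0x10
  0x10 ⊕ 0x02 = 0x12
  0x12 ⊕ 0x2E = 0x3C
  0x3C ⊕ 0x69 = 0x55
  0x55 ⊕ 0xCE = 0x9B
  0x9B ⊕ 0xCB = 0x50
  0x50 ⊕ 0x85 = 0xD5
  0xD5 ⊕ 0xE8 = 0x3D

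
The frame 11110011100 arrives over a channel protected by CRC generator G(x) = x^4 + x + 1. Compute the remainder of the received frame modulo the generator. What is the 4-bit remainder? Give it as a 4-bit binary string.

1100

Modulo-2 division of 11110011100 by 10011:
  pos 0: 11110 XOR 10011 = 01101
  pos 1: 11010 XOR 10011 = 01001
  pos 2: 10011 XOR 10011 = 00000
Remainder = 1100 (nonzero — an error is detected).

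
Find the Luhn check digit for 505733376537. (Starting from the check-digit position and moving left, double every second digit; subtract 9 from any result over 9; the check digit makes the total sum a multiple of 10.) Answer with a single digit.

Partial digits right→left: 7 3 5 6 7 3 3 3 7 5 0 5
Double every second digit counting from the check-digit position (so the 1st, 3rd, 5th, ... of the partial from the right).
  doubled (with −9 where >9): 5 1 5 6 5 0 → sum 22
  kept as-is: 3 6 3 3 5 5 → sum 25
Total = 22 + 25 = 47.
Check digit = (10 − (47 mod 10)) mod 10 = 3.

3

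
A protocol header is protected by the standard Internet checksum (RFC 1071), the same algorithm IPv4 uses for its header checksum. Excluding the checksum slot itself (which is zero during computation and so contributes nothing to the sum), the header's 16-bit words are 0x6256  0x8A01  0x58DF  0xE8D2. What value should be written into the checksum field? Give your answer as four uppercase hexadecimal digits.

One's-complement addition (fold any carry out of bit 15 back into bit 0):
  0x6256 + 0x8A01 = 0x0EC57
  0xEC57 + 0x58DF = 0x14536 → wrap carry → 0x4537
  0x4537 + 0xE8D2 = 0x12E09 → wrap carry → 0x2E0A
One's-complement sum = 0x2E0A.
Checksum = ~0x2E0A & 0xFFFF = 0xD1F5.

D1F5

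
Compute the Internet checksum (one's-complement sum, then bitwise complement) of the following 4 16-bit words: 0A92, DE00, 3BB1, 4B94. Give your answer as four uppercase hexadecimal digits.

One's-complement addition (fold any carry out of bit 15 back into bit 0):
  0x0A92 + 0xDE00 = 0x0E892
  0xE892 + 0x3BB1 = 0x12443 → wrap carry → 0x2444
  0x2444 + 0x4B94 = 0x06FD8
One's-complement sum = 0x6FD8.
Checksum = ~0x6FD8 & 0xFFFF = 0x9027.

9027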